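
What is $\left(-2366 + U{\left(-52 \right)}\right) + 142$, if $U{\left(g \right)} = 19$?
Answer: $-2205$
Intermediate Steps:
$\left(-2366 + U{\left(-52 \right)}\right) + 142 = \left(-2366 + 19\right) + 142 = -2347 + 142 = -2205$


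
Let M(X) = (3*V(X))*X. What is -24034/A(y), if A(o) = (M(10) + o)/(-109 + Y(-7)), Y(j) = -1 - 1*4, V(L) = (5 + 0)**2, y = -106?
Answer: 684969/161 ≈ 4254.5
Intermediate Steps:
V(L) = 25 (V(L) = 5**2 = 25)
Y(j) = -5 (Y(j) = -1 - 4 = -5)
M(X) = 75*X (M(X) = (3*25)*X = 75*X)
A(o) = -125/19 - o/114 (A(o) = (75*10 + o)/(-109 - 5) = (750 + o)/(-114) = (750 + o)*(-1/114) = -125/19 - o/114)
-24034/A(y) = -24034/(-125/19 - 1/114*(-106)) = -24034/(-125/19 + 53/57) = -24034/(-322/57) = -24034*(-57/322) = 684969/161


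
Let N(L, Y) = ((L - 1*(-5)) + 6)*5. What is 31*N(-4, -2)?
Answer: 1085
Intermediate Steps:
N(L, Y) = 55 + 5*L (N(L, Y) = ((L + 5) + 6)*5 = ((5 + L) + 6)*5 = (11 + L)*5 = 55 + 5*L)
31*N(-4, -2) = 31*(55 + 5*(-4)) = 31*(55 - 20) = 31*35 = 1085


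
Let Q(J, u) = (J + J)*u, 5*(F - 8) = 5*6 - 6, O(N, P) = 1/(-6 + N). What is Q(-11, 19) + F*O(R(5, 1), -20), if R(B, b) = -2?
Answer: -2098/5 ≈ -419.60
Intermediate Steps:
F = 64/5 (F = 8 + (5*6 - 6)/5 = 8 + (30 - 6)/5 = 8 + (⅕)*24 = 8 + 24/5 = 64/5 ≈ 12.800)
Q(J, u) = 2*J*u (Q(J, u) = (2*J)*u = 2*J*u)
Q(-11, 19) + F*O(R(5, 1), -20) = 2*(-11)*19 + 64/(5*(-6 - 2)) = -418 + (64/5)/(-8) = -418 + (64/5)*(-⅛) = -418 - 8/5 = -2098/5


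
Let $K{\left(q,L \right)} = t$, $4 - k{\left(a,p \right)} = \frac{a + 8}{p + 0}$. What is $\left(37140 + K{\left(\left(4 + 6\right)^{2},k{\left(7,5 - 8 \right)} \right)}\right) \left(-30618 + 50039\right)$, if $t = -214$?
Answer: $717139846$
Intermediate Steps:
$k{\left(a,p \right)} = 4 - \frac{8 + a}{p}$ ($k{\left(a,p \right)} = 4 - \frac{a + 8}{p + 0} = 4 - \frac{8 + a}{p}$)
$K{\left(q,L \right)} = -214$
$\left(37140 + K{\left(\left(4 + 6\right)^{2},k{\left(7,5 - 8 \right)} \right)}\right) \left(-30618 + 50039\right) = \left(37140 - 214\right) \left(-30618 + 50039\right) = 36926 \cdot 19421 = 717139846$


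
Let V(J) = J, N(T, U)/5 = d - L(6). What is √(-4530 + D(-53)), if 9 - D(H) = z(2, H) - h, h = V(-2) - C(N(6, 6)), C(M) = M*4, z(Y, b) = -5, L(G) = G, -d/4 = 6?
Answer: I*√3918 ≈ 62.594*I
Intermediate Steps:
d = -24 (d = -4*6 = -24)
N(T, U) = -150 (N(T, U) = 5*(-24 - 1*6) = 5*(-24 - 6) = 5*(-30) = -150)
C(M) = 4*M
h = 598 (h = -2 - 4*(-150) = -2 - 1*(-600) = -2 + 600 = 598)
D(H) = 612 (D(H) = 9 - (-5 - 1*598) = 9 - (-5 - 598) = 9 - 1*(-603) = 9 + 603 = 612)
√(-4530 + D(-53)) = √(-4530 + 612) = √(-3918) = I*√3918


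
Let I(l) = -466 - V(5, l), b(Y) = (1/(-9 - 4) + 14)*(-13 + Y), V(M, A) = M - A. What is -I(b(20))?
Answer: 4856/13 ≈ 373.54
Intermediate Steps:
b(Y) = -181 + 181*Y/13 (b(Y) = (1/(-13) + 14)*(-13 + Y) = (-1/13 + 14)*(-13 + Y) = 181*(-13 + Y)/13 = -181 + 181*Y/13)
I(l) = -471 + l (I(l) = -466 - (5 - l) = -466 + (-5 + l) = -471 + l)
-I(b(20)) = -(-471 + (-181 + (181/13)*20)) = -(-471 + (-181 + 3620/13)) = -(-471 + 1267/13) = -1*(-4856/13) = 4856/13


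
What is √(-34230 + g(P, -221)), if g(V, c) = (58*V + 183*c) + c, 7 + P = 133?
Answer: I*√67586 ≈ 259.97*I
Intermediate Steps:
P = 126 (P = -7 + 133 = 126)
g(V, c) = 58*V + 184*c
√(-34230 + g(P, -221)) = √(-34230 + (58*126 + 184*(-221))) = √(-34230 + (7308 - 40664)) = √(-34230 - 33356) = √(-67586) = I*√67586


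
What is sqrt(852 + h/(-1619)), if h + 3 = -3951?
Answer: sqrt(2239630698)/1619 ≈ 29.231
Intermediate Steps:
h = -3954 (h = -3 - 3951 = -3954)
sqrt(852 + h/(-1619)) = sqrt(852 - 3954/(-1619)) = sqrt(852 - 3954*(-1/1619)) = sqrt(852 + 3954/1619) = sqrt(1383342/1619) = sqrt(2239630698)/1619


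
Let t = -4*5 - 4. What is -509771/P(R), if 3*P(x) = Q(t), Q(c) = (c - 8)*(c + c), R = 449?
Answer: -509771/512 ≈ -995.65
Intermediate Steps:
t = -24 (t = -20 - 4 = -24)
Q(c) = 2*c*(-8 + c) (Q(c) = (-8 + c)*(2*c) = 2*c*(-8 + c))
P(x) = 512 (P(x) = (2*(-24)*(-8 - 24))/3 = (2*(-24)*(-32))/3 = (⅓)*1536 = 512)
-509771/P(R) = -509771/512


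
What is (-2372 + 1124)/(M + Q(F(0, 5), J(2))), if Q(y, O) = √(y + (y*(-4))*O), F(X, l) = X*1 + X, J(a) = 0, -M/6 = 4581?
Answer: 208/4581 ≈ 0.045405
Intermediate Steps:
M = -27486 (M = -6*4581 = -27486)
F(X, l) = 2*X (F(X, l) = X + X = 2*X)
Q(y, O) = √(y - 4*O*y) (Q(y, O) = √(y + (-4*y)*O) = √(y - 4*O*y))
(-2372 + 1124)/(M + Q(F(0, 5), J(2))) = (-2372 + 1124)/(-27486 + √((2*0)*(1 - 4*0))) = -1248/(-27486 + √(0*(1 + 0))) = -1248/(-27486 + √(0*1)) = -1248/(-27486 + √0) = -1248/(-27486 + 0) = -1248/(-27486) = -1248*(-1/27486) = 208/4581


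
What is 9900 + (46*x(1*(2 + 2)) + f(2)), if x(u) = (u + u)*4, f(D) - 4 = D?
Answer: 11378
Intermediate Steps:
f(D) = 4 + D
x(u) = 8*u (x(u) = (2*u)*4 = 8*u)
9900 + (46*x(1*(2 + 2)) + f(2)) = 9900 + (46*(8*(1*(2 + 2))) + (4 + 2)) = 9900 + (46*(8*(1*4)) + 6) = 9900 + (46*(8*4) + 6) = 9900 + (46*32 + 6) = 9900 + (1472 + 6) = 9900 + 1478 = 11378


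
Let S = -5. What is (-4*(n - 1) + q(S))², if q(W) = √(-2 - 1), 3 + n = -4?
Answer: 1021 + 64*I*√3 ≈ 1021.0 + 110.85*I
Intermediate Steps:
n = -7 (n = -3 - 4 = -7)
q(W) = I*√3 (q(W) = √(-3) = I*√3)
(-4*(n - 1) + q(S))² = (-4*(-7 - 1) + I*√3)² = (-4*(-8) + I*√3)² = (32 + I*√3)²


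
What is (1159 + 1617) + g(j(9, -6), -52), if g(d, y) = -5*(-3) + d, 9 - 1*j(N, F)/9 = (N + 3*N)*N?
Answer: -44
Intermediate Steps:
j(N, F) = 81 - 36*N² (j(N, F) = 81 - 9*(N + 3*N)*N = 81 - 9*4*N*N = 81 - 36*N²)
g(d, y) = 15 + d
(1159 + 1617) + g(j(9, -6), -52) = (1159 + 1617) + (15 + (81 - 36*9²)) = 2776 + (15 + (81 - 36*81)) = 2776 + (15 + (81 - 2916)) = 2776 + (15 - 2835) = 2776 - 2820 = -44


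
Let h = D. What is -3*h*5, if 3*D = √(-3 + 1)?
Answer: -5*I*√2 ≈ -7.0711*I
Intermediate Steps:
D = I*√2/3 (D = √(-3 + 1)/3 = √(-2)/3 = (I*√2)/3 = I*√2/3 ≈ 0.4714*I)
h = I*√2/3 ≈ 0.4714*I
-3*h*5 = -I*√2*5 = -5*I*√2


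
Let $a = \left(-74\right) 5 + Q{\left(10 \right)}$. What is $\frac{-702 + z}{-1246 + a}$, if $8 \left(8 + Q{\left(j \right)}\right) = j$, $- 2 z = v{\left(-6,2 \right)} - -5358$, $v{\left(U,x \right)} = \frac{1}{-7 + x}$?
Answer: $\frac{67618}{32455} \approx 2.0834$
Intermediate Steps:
$z = - \frac{26789}{10}$ ($z = - \frac{\frac{1}{-7 + 2} - -5358}{2} = - \frac{\frac{1}{-5} + 5358}{2} = - \frac{- \frac{1}{5} + 5358}{2} = \left(- \frac{1}{2}\right) \frac{26789}{5} = - \frac{26789}{10} \approx -2678.9$)
$Q{\left(j \right)} = -8 + \frac{j}{8}$
$a = - \frac{1507}{4}$ ($a = \left(-74\right) 5 + \left(-8 + \frac{1}{8} \cdot 10\right) = -370 + \left(-8 + \frac{5}{4}\right) = -370 - \frac{27}{4} = - \frac{1507}{4} \approx -376.75$)
$\frac{-702 + z}{-1246 + a} = \frac{-702 - \frac{26789}{10}}{-1246 - \frac{1507}{4}} = - \frac{33809}{10 \left(- \frac{6491}{4}\right)} = \left(- \frac{33809}{10}\right) \left(- \frac{4}{6491}\right) = \frac{67618}{32455}$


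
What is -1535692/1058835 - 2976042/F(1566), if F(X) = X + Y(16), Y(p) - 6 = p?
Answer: -1576788054983/840714990 ≈ -1875.5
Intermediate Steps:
Y(p) = 6 + p
F(X) = 22 + X (F(X) = X + (6 + 16) = X + 22 = 22 + X)
-1535692/1058835 - 2976042/F(1566) = -1535692/1058835 - 2976042/(22 + 1566) = -1535692*1/1058835 - 2976042/1588 = -1535692/1058835 - 2976042*1/1588 = -1535692/1058835 - 1488021/794 = -1576788054983/840714990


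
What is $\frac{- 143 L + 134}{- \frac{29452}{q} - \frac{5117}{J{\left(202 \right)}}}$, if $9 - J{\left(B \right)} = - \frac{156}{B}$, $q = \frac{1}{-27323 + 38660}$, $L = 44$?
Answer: $\frac{868278}{47079596515} \approx 1.8443 \cdot 10^{-5}$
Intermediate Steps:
$q = \frac{1}{11337} \approx 8.8207 \cdot 10^{-5}$
$J{\left(B \right)} = 9 + \frac{156}{B}$ ($J{\left(B \right)} = 9 - - \frac{156}{B} = 9 + \frac{156}{B}$)
$\frac{- 143 L + 134}{- \frac{29452}{q} - \frac{5117}{J{\left(202 \right)}}} = \frac{\left(-143\right) 44 + 134}{- 29452 \frac{1}{\frac{1}{11337}} - \frac{5117}{9 + \frac{156}{202}}} = \frac{-6292 + 134}{\left(-29452\right) 11337 - \frac{5117}{9 + 156 \cdot \frac{1}{202}}} = - \frac{6158}{-333897324 - \frac{5117}{9 + \frac{78}{101}}} = - \frac{6158}{-333897324 - \frac{5117}{\frac{987}{101}}} = - \frac{6158}{-333897324 - \frac{73831}{141}} = - \frac{6158}{- \frac{47079596515}{141}} = \left(-6158\right) \left(- \frac{141}{47079596515}\right) = \frac{868278}{47079596515}$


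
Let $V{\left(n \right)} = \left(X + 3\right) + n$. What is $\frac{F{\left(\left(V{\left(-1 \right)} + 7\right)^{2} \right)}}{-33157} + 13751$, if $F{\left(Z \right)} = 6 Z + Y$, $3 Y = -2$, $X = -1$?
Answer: $\frac{1367824571}{99471} \approx 13751.0$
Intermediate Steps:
$Y = - \frac{2}{3}$ ($Y = \frac{1}{3} \left(-2\right) = - \frac{2}{3} \approx -0.66667$)
$V{\left(n \right)} = 2 + n$ ($V{\left(n \right)} = \left(-1 + 3\right) + n = 2 + n$)
$F{\left(Z \right)} = - \frac{2}{3} + 6 Z$ ($F{\left(Z \right)} = 6 Z - \frac{2}{3} = - \frac{2}{3} + 6 Z$)
$\frac{F{\left(\left(V{\left(-1 \right)} + 7\right)^{2} \right)}}{-33157} + 13751 = \frac{- \frac{2}{3} + 6 \left(\left(2 - 1\right) + 7\right)^{2}}{-33157} + 13751 = \left(- \frac{2}{3} + 6 \left(1 + 7\right)^{2}\right) \left(- \frac{1}{33157}\right) + 13751 = \left(- \frac{2}{3} + 6 \cdot 8^{2}\right) \left(- \frac{1}{33157}\right) + 13751 = \left(- \frac{2}{3} + 6 \cdot 64\right) \left(- \frac{1}{33157}\right) + 13751 = \left(- \frac{2}{3} + 384\right) \left(- \frac{1}{33157}\right) + 13751 = \frac{1150}{3} \left(- \frac{1}{33157}\right) + 13751 = - \frac{1150}{99471} + 13751 = \frac{1367824571}{99471}$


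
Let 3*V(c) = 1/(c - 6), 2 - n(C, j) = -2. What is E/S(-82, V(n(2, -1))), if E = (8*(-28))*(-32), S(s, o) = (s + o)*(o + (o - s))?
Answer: -18432/17255 ≈ -1.0682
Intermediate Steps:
n(C, j) = 4 (n(C, j) = 2 - 1*(-2) = 2 + 2 = 4)
V(c) = 1/(3*(-6 + c)) (V(c) = 1/(3*(c - 6)) = 1/(3*(-6 + c)))
S(s, o) = (o + s)*(-s + 2*o)
E = 7168 (E = -224*(-32) = 7168)
E/S(-82, V(n(2, -1))) = 7168/(-1*(-82)² + 2*(1/(3*(-6 + 4)))² + (1/(3*(-6 + 4)))*(-82)) = 7168/(-1*6724 + 2*((⅓)/(-2))² + ((⅓)/(-2))*(-82)) = 7168/(-6724 + 2*((⅓)*(-½))² + ((⅓)*(-½))*(-82)) = 7168/(-6724 + 2*(-⅙)² - ⅙*(-82)) = 7168/(-6724 + 2*(1/36) + 41/3) = 7168/(-6724 + 1/18 + 41/3) = 7168/(-120785/18) = 7168*(-18/120785) = -18432/17255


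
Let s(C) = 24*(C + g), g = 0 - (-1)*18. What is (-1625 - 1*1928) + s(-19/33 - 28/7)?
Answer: -35539/11 ≈ -3230.8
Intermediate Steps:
g = 18 (g = 0 - 1*(-18) = 0 + 18 = 18)
s(C) = 432 + 24*C (s(C) = 24*(C + 18) = 24*(18 + C) = 432 + 24*C)
(-1625 - 1*1928) + s(-19/33 - 28/7) = (-1625 - 1*1928) + (432 + 24*(-19/33 - 28/7)) = (-1625 - 1928) + (432 + 24*(-19*1/33 - 28*⅐)) = -3553 + (432 + 24*(-19/33 - 4)) = -3553 + (432 + 24*(-151/33)) = -3553 + (432 - 1208/11) = -3553 + 3544/11 = -35539/11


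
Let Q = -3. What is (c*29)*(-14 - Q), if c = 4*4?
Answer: -5104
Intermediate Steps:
c = 16
(c*29)*(-14 - Q) = (16*29)*(-14 - 1*(-3)) = 464*(-14 + 3) = 464*(-11) = -5104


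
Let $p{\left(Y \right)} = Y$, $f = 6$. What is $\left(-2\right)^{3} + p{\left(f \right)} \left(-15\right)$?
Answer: $-98$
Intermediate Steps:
$\left(-2\right)^{3} + p{\left(f \right)} \left(-15\right) = \left(-2\right)^{3} + 6 \left(-15\right) = -8 - 90 = -98$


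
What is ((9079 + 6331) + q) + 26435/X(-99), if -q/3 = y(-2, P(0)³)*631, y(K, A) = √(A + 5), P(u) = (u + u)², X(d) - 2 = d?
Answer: 1468335/97 - 1893*√5 ≈ 10905.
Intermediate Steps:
X(d) = 2 + d
P(u) = 4*u² (P(u) = (2*u)² = 4*u²)
y(K, A) = √(5 + A)
q = -1893*√5 (q = -3*√(5 + (4*0²)³)*631 = -3*√(5 + (4*0)³)*631 = -3*√(5 + 0³)*631 = -3*√(5 + 0)*631 = -3*√5*631 = -1893*√5 ≈ -4232.9)
((9079 + 6331) + q) + 26435/X(-99) = ((9079 + 6331) - 1893*√5) + 26435/(2 - 99) = (15410 - 1893*√5) + 26435/(-97) = (15410 - 1893*√5) + 26435*(-1/97) = (15410 - 1893*√5) - 26435/97 = 1468335/97 - 1893*√5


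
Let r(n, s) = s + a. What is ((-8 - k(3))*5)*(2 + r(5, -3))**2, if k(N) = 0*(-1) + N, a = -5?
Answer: -1980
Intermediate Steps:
k(N) = N (k(N) = 0 + N = N)
r(n, s) = -5 + s (r(n, s) = s - 5 = -5 + s)
((-8 - k(3))*5)*(2 + r(5, -3))**2 = ((-8 - 1*3)*5)*(2 + (-5 - 3))**2 = ((-8 - 3)*5)*(2 - 8)**2 = -11*5*(-6)**2 = -55*36 = -1980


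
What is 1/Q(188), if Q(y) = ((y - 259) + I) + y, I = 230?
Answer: 1/347 ≈ 0.0028818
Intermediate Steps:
Q(y) = -29 + 2*y (Q(y) = ((y - 259) + 230) + y = ((-259 + y) + 230) + y = (-29 + y) + y = -29 + 2*y)
1/Q(188) = 1/(-29 + 2*188) = 1/(-29 + 376) = 1/347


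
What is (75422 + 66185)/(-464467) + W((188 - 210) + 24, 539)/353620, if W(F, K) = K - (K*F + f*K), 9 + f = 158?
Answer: -8762722429/16424482054 ≈ -0.53352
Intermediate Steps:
f = 149 (f = -9 + 158 = 149)
W(F, K) = -148*K - F*K (W(F, K) = K - (K*F + 149*K) = K - (F*K + 149*K) = K - (149*K + F*K) = K + (-149*K - F*K) = -148*K - F*K)
(75422 + 66185)/(-464467) + W((188 - 210) + 24, 539)/353620 = (75422 + 66185)/(-464467) - 1*539*(148 + ((188 - 210) + 24))/353620 = 141607*(-1/464467) - 1*539*(148 + (-22 + 24))*(1/353620) = -141607/464467 - 1*539*(148 + 2)*(1/353620) = -141607/464467 - 1*539*150*(1/353620) = -141607/464467 - 80850*1/353620 = -141607/464467 - 8085/35362 = -8762722429/16424482054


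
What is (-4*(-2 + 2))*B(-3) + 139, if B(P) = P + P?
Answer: 139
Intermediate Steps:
B(P) = 2*P
(-4*(-2 + 2))*B(-3) + 139 = (-4*(-2 + 2))*(2*(-3)) + 139 = -4*0*(-6) + 139 = 0*(-6) + 139 = 0 + 139 = 139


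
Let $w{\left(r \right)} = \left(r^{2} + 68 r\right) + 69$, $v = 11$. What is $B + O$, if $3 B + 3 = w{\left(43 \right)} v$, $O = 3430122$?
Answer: $3447875$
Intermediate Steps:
$w{\left(r \right)} = 69 + r^{2} + 68 r$
$B = 17753$ ($B = -1 + \frac{\left(69 + 43^{2} + 68 \cdot 43\right) 11}{3} = -1 + \frac{\left(69 + 1849 + 2924\right) 11}{3} = -1 + \frac{4842 \cdot 11}{3} = -1 + \frac{1}{3} \cdot 53262 = -1 + 17754 = 17753$)
$B + O = 17753 + 3430122 = 3447875$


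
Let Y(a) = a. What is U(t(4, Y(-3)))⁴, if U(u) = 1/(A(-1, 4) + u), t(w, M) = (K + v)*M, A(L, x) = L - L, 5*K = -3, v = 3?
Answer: 625/1679616 ≈ 0.00037211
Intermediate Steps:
K = -⅗ (K = (⅕)*(-3) = -⅗ ≈ -0.60000)
A(L, x) = 0
t(w, M) = 12*M/5 (t(w, M) = (-⅗ + 3)*M = 12*M/5)
U(u) = 1/u (U(u) = 1/(0 + u) = 1/u)
U(t(4, Y(-3)))⁴ = (1/((12/5)*(-3)))⁴ = (1/(-36/5))⁴ = (-5/36)⁴ = 625/1679616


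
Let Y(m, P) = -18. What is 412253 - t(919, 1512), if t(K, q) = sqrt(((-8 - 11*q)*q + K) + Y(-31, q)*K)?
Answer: 412253 - I*sqrt(25175303) ≈ 4.1225e+5 - 5017.5*I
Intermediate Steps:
t(K, q) = sqrt(-17*K + q*(-8 - 11*q)) (t(K, q) = sqrt(((-8 - 11*q)*q + K) - 18*K) = sqrt((q*(-8 - 11*q) + K) - 18*K) = sqrt((K + q*(-8 - 11*q)) - 18*K) = sqrt(-17*K + q*(-8 - 11*q)))
412253 - t(919, 1512) = 412253 - sqrt(-17*919 - 11*1512**2 - 8*1512) = 412253 - sqrt(-15623 - 11*2286144 - 12096) = 412253 - sqrt(-15623 - 25147584 - 12096) = 412253 - sqrt(-25175303) = 412253 - I*sqrt(25175303)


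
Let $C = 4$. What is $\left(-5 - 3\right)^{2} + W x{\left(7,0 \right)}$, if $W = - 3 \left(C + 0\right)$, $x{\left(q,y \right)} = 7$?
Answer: $-20$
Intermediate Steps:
$W = -12$ ($W = - 3 \left(4 + 0\right) = \left(-3\right) 4 = -12$)
$\left(-5 - 3\right)^{2} + W x{\left(7,0 \right)} = \left(-5 - 3\right)^{2} - 84 = \left(-8\right)^{2} - 84 = 64 - 84 = -20$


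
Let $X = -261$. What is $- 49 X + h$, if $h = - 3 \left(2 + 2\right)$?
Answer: $12777$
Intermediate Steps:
$h = -12$ ($h = \left(-3\right) 4 = -12$)
$- 49 X + h = \left(-49\right) \left(-261\right) - 12 = 12789 - 12 = 12777$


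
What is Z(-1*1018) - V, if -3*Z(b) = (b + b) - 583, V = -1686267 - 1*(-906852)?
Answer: 780288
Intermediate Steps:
V = -779415 (V = -1686267 + 906852 = -779415)
Z(b) = 583/3 - 2*b/3 (Z(b) = -((b + b) - 583)/3 = -(2*b - 583)/3 = -(-583 + 2*b)/3 = 583/3 - 2*b/3)
Z(-1*1018) - V = (583/3 - (-2)*1018/3) - 1*(-779415) = (583/3 - 2/3*(-1018)) + 779415 = (583/3 + 2036/3) + 779415 = 873 + 779415 = 780288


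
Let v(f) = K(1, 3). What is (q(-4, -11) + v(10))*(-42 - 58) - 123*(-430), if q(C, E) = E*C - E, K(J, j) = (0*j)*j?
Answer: 47390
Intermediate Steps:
K(J, j) = 0 (K(J, j) = 0*j = 0)
q(C, E) = -E + C*E (q(C, E) = C*E - E = -E + C*E)
v(f) = 0
(q(-4, -11) + v(10))*(-42 - 58) - 123*(-430) = (-11*(-1 - 4) + 0)*(-42 - 58) - 123*(-430) = (-11*(-5) + 0)*(-100) + 52890 = (55 + 0)*(-100) + 52890 = 55*(-100) + 52890 = -5500 + 52890 = 47390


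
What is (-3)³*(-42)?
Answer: 1134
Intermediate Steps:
(-3)³*(-42) = -27*(-42) = 1134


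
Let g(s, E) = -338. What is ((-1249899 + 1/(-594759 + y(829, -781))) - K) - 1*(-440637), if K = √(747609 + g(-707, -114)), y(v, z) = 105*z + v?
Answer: -547008509971/675935 - √747271 ≈ -8.1013e+5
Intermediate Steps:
y(v, z) = v + 105*z
K = √747271 (K = √(747609 - 338) = √747271 ≈ 864.45)
((-1249899 + 1/(-594759 + y(829, -781))) - K) - 1*(-440637) = ((-1249899 + 1/(-594759 + (829 + 105*(-781)))) - √747271) - 1*(-440637) = ((-1249899 + 1/(-594759 + (829 - 82005))) - √747271) + 440637 = ((-1249899 + 1/(-594759 - 81176)) - √747271) + 440637 = ((-1249899 + 1/(-675935)) - √747271) + 440637 = ((-1249899 - 1/675935) - √747271) + 440637 = (-844850480566/675935 - √747271) + 440637 = -547008509971/675935 - √747271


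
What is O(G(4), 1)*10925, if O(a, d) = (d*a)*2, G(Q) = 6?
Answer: 131100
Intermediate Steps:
O(a, d) = 2*a*d (O(a, d) = (a*d)*2 = 2*a*d)
O(G(4), 1)*10925 = (2*6*1)*10925 = 12*10925 = 131100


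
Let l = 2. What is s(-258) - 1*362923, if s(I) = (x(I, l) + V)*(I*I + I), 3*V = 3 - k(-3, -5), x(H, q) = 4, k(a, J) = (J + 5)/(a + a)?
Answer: -31393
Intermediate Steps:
k(a, J) = (5 + J)/(2*a) (k(a, J) = (5 + J)/((2*a)) = (5 + J)*(1/(2*a)) = (5 + J)/(2*a))
V = 1 (V = (3 - (5 - 5)/(2*(-3)))/3 = (3 - (-1)*0/(2*3))/3 = (3 - 1*0)/3 = (3 + 0)/3 = (1/3)*3 = 1)
s(I) = 5*I + 5*I**2 (s(I) = (4 + 1)*(I*I + I) = 5*(I**2 + I) = 5*(I + I**2) = 5*I + 5*I**2)
s(-258) - 1*362923 = 5*(-258)*(1 - 258) - 1*362923 = 5*(-258)*(-257) - 362923 = 331530 - 362923 = -31393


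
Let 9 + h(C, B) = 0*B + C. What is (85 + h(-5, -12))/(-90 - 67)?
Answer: -71/157 ≈ -0.45223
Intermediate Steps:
h(C, B) = -9 + C (h(C, B) = -9 + (0*B + C) = -9 + (0 + C) = -9 + C)
(85 + h(-5, -12))/(-90 - 67) = (85 + (-9 - 5))/(-90 - 67) = (85 - 14)/(-157) = -1/157*71 = -71/157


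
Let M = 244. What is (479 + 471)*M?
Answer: 231800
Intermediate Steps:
(479 + 471)*M = (479 + 471)*244 = 950*244 = 231800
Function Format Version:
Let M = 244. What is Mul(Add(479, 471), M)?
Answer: 231800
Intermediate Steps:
Mul(Add(479, 471), M) = Mul(Add(479, 471), 244) = Mul(950, 244) = 231800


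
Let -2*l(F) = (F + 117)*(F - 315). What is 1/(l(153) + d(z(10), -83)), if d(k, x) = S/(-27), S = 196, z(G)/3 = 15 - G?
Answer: 27/590294 ≈ 4.5740e-5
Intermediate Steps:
z(G) = 45 - 3*G (z(G) = 3*(15 - G) = 45 - 3*G)
d(k, x) = -196/27 (d(k, x) = 196/(-27) = 196*(-1/27) = -196/27)
l(F) = -(-315 + F)*(117 + F)/2 (l(F) = -(F + 117)*(F - 315)/2 = -(117 + F)*(-315 + F)/2 = -(-315 + F)*(117 + F)/2)
1/(l(153) + d(z(10), -83)) = 1/((36855/2 + 99*153 - ½*153²) - 196/27) = 1/((36855/2 + 15147 - ½*23409) - 196/27) = 1/((36855/2 + 15147 - 23409/2) - 196/27) = 1/(21870 - 196/27) = 1/(590294/27) = 27/590294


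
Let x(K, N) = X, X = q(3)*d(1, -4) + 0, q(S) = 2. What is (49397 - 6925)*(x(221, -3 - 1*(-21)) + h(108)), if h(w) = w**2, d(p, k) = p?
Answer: 495478352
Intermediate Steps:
X = 2 (X = 2*1 + 0 = 2 + 0 = 2)
x(K, N) = 2
(49397 - 6925)*(x(221, -3 - 1*(-21)) + h(108)) = (49397 - 6925)*(2 + 108**2) = 42472*(2 + 11664) = 42472*11666 = 495478352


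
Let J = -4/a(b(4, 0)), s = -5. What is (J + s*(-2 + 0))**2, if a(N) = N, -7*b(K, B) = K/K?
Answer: 1444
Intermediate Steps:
b(K, B) = -1/7 (b(K, B) = -K/(7*K) = -1/7*1 = -1/7)
J = 28 (J = -4/(-1/7) = -4*(-7) = 28)
(J + s*(-2 + 0))**2 = (28 - 5*(-2 + 0))**2 = (28 - 5*(-2))**2 = (28 + 10)**2 = 38**2 = 1444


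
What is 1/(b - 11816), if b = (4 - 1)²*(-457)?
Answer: -1/15929 ≈ -6.2779e-5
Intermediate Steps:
b = -4113 (b = 3²*(-457) = 9*(-457) = -4113)
1/(b - 11816) = 1/(-4113 - 11816) = 1/(-15929) = -1/15929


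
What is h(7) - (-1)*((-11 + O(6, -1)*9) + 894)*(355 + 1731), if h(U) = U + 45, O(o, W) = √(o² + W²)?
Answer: 1841990 + 18774*√37 ≈ 1.9562e+6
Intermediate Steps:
O(o, W) = √(W² + o²)
h(U) = 45 + U
h(7) - (-1)*((-11 + O(6, -1)*9) + 894)*(355 + 1731) = (45 + 7) - (-1)*((-11 + √((-1)² + 6²)*9) + 894)*(355 + 1731) = 52 - (-1)*((-11 + √(1 + 36)*9) + 894)*2086 = 52 - (-1)*((-11 + √37*9) + 894)*2086 = 52 - (-1)*((-11 + 9*√37) + 894)*2086 = 52 - (-1)*(883 + 9*√37)*2086 = 52 - (-1)*(1841938 + 18774*√37) = 52 - (-1841938 - 18774*√37) = 52 + (1841938 + 18774*√37) = 1841990 + 18774*√37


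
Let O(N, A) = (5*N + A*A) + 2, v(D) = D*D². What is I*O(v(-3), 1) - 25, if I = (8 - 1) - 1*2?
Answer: -685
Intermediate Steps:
I = 5 (I = 7 - 2 = 5)
v(D) = D³
O(N, A) = 2 + A² + 5*N (O(N, A) = (5*N + A²) + 2 = (A² + 5*N) + 2 = 2 + A² + 5*N)
I*O(v(-3), 1) - 25 = 5*(2 + 1² + 5*(-3)³) - 25 = 5*(2 + 1 + 5*(-27)) - 25 = 5*(2 + 1 - 135) - 25 = 5*(-132) - 25 = -660 - 25 = -685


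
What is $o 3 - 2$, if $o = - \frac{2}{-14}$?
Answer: $- \frac{11}{7} \approx -1.5714$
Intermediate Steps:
$o = \frac{1}{7}$ ($o = \left(-2\right) \left(- \frac{1}{14}\right) = \frac{1}{7} \approx 0.14286$)
$o 3 - 2 = \frac{1}{7} \cdot 3 - 2 = \frac{3}{7} - 2 = - \frac{11}{7}$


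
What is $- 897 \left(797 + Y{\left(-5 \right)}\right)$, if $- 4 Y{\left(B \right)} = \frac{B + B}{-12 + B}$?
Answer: $- \frac{24302421}{34} \approx -7.1478 \cdot 10^{5}$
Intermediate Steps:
$Y{\left(B \right)} = - \frac{B}{2 \left(-12 + B\right)}$ ($Y{\left(B \right)} = - \frac{\left(B + B\right) \frac{1}{-12 + B}}{4} = - \frac{2 B \frac{1}{-12 + B}}{4} = - \frac{B}{2 \left(-12 + B\right)}$)
$- 897 \left(797 + Y{\left(-5 \right)}\right) = - 897 \left(797 - - \frac{5}{-24 + 2 \left(-5\right)}\right) = - 897 \left(797 - - \frac{5}{-24 - 10}\right) = - 897 \left(797 - - \frac{5}{-34}\right) = - 897 \left(797 - \left(-5\right) \left(- \frac{1}{34}\right)\right) = - 897 \left(797 - \frac{5}{34}\right) = \left(-897\right) \frac{27093}{34} = - \frac{24302421}{34}$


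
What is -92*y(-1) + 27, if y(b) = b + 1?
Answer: 27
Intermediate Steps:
y(b) = 1 + b
-92*y(-1) + 27 = -92*(1 - 1) + 27 = -92*0 + 27 = 0 + 27 = 27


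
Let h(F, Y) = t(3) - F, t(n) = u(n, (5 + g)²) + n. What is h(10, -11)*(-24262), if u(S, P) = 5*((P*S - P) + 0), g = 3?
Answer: -15357846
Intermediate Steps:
u(S, P) = -5*P + 5*P*S (u(S, P) = 5*((-P + P*S) + 0) = 5*(-P + P*S) = -5*P + 5*P*S)
t(n) = -320 + 321*n (t(n) = 5*(5 + 3)²*(-1 + n) + n = 5*8²*(-1 + n) + n = 5*64*(-1 + n) + n = (-320 + 320*n) + n = -320 + 321*n)
h(F, Y) = 643 - F (h(F, Y) = (-320 + 321*3) - F = (-320 + 963) - F = 643 - F)
h(10, -11)*(-24262) = (643 - 1*10)*(-24262) = (643 - 10)*(-24262) = 633*(-24262) = -15357846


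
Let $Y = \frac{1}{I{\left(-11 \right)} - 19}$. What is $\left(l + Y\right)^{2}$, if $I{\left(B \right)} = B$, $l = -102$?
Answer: $\frac{9369721}{900} \approx 10411.0$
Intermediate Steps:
$Y = - \frac{1}{30}$ ($Y = \frac{1}{-11 - 19} = \frac{1}{-30} = - \frac{1}{30} \approx -0.033333$)
$\left(l + Y\right)^{2} = \left(-102 - \frac{1}{30}\right)^{2} = \left(- \frac{3061}{30}\right)^{2} = \frac{9369721}{900}$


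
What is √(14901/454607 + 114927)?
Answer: 3*√2639076150716570/454607 ≈ 339.01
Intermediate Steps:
√(14901/454607 + 114927) = √(52246633590/454607) = 3*√2639076150716570/454607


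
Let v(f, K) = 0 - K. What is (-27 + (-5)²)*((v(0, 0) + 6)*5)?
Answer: -60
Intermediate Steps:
v(f, K) = -K
(-27 + (-5)²)*((v(0, 0) + 6)*5) = (-27 + (-5)²)*((-1*0 + 6)*5) = (-27 + 25)*((0 + 6)*5) = -12*5 = -2*30 = -60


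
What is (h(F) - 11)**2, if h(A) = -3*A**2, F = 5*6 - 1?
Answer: 6421156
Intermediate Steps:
F = 29 (F = 30 - 1 = 29)
(h(F) - 11)**2 = (-3*29**2 - 11)**2 = (-3*841 - 11)**2 = (-2523 - 11)**2 = (-2534)**2 = 6421156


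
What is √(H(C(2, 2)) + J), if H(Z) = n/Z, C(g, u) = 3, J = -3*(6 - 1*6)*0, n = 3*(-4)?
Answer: 2*I ≈ 2.0*I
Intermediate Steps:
n = -12
J = 0 (J = -3*(6 - 6)*0 = -3*0*0 = 0*0 = 0)
H(Z) = -12/Z
√(H(C(2, 2)) + J) = √(-12/3 + 0) = √(-12*⅓ + 0) = √(-4 + 0) = √(-4) = 2*I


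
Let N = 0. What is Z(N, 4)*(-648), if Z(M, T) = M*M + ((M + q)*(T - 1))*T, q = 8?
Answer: -62208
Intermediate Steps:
Z(M, T) = M**2 + T*(-1 + T)*(8 + M) (Z(M, T) = M*M + ((M + 8)*(T - 1))*T = M**2 + ((8 + M)*(-1 + T))*T = M**2 + ((-1 + T)*(8 + M))*T = M**2 + T*(-1 + T)*(8 + M))
Z(N, 4)*(-648) = (0**2 - 8*4 + 8*4**2 + 0*4**2 - 1*0*4)*(-648) = (0 - 32 + 8*16 + 0*16 + 0)*(-648) = (0 - 32 + 128 + 0 + 0)*(-648) = 96*(-648) = -62208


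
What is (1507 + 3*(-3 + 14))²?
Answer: 2371600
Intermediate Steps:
(1507 + 3*(-3 + 14))² = (1507 + 3*11)² = (1507 + 33)² = 1540² = 2371600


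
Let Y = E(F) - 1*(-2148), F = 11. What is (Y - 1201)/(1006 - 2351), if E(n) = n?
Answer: -958/1345 ≈ -0.71227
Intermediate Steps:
Y = 2159 (Y = 11 - 1*(-2148) = 11 + 2148 = 2159)
(Y - 1201)/(1006 - 2351) = (2159 - 1201)/(1006 - 2351) = 958/(-1345) = 958*(-1/1345) = -958/1345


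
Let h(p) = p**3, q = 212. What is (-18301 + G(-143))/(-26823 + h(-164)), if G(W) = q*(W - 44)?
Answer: 57945/4437767 ≈ 0.013057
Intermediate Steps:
G(W) = -9328 + 212*W (G(W) = 212*(W - 44) = 212*(-44 + W) = -9328 + 212*W)
(-18301 + G(-143))/(-26823 + h(-164)) = (-18301 + (-9328 + 212*(-143)))/(-26823 + (-164)**3) = (-18301 + (-9328 - 30316))/(-26823 - 4410944) = (-18301 - 39644)/(-4437767) = -57945*(-1/4437767) = 57945/4437767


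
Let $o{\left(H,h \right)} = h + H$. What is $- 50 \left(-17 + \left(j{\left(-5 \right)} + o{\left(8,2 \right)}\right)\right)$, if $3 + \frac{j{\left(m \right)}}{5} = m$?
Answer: $2350$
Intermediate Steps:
$j{\left(m \right)} = -15 + 5 m$
$o{\left(H,h \right)} = H + h$
$- 50 \left(-17 + \left(j{\left(-5 \right)} + o{\left(8,2 \right)}\right)\right) = - 50 \left(-17 + \left(\left(-15 + 5 \left(-5\right)\right) + \left(8 + 2\right)\right)\right) = - 50 \left(-17 + \left(\left(-15 - 25\right) + 10\right)\right) = - 50 \left(-17 + \left(-40 + 10\right)\right) = - 50 \left(-17 - 30\right) = \left(-50\right) \left(-47\right) = 2350$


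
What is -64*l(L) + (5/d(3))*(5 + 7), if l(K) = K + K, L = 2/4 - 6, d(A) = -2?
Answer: 674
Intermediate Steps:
L = -11/2 (L = 2*(¼) - 6 = ½ - 6 = -11/2 ≈ -5.5000)
l(K) = 2*K
-64*l(L) + (5/d(3))*(5 + 7) = -128*(-11)/2 + (5/(-2))*(5 + 7) = -64*(-11) + (5*(-½))*12 = 704 - 5/2*12 = 704 - 30 = 674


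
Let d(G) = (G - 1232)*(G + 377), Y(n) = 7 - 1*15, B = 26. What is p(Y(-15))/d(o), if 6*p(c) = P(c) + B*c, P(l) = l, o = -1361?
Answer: -3/212626 ≈ -1.4109e-5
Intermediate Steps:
Y(n) = -8 (Y(n) = 7 - 15 = -8)
d(G) = (-1232 + G)*(377 + G)
p(c) = 9*c/2 (p(c) = (c + 26*c)/6 = (27*c)/6 = 9*c/2)
p(Y(-15))/d(o) = ((9/2)*(-8))/(-464464 + (-1361)**2 - 855*(-1361)) = -36/(-464464 + 1852321 + 1163655) = -36/2551512 = -36*1/2551512 = -3/212626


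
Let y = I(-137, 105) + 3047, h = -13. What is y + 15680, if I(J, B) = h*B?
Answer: 17362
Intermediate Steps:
I(J, B) = -13*B
y = 1682 (y = -13*105 + 3047 = -1365 + 3047 = 1682)
y + 15680 = 1682 + 15680 = 17362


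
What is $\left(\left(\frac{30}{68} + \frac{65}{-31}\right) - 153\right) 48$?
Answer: $- \frac{3912168}{527} \approx -7423.5$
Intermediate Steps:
$\left(\left(\frac{30}{68} + \frac{65}{-31}\right) - 153\right) 48 = \left(\left(30 \cdot \frac{1}{68} + 65 \left(- \frac{1}{31}\right)\right) - 153\right) 48 = \left(\left(\frac{15}{34} - \frac{65}{31}\right) - 153\right) 48 = \left(- \frac{1745}{1054} - 153\right) 48 = \left(- \frac{163007}{1054}\right) 48 = - \frac{3912168}{527}$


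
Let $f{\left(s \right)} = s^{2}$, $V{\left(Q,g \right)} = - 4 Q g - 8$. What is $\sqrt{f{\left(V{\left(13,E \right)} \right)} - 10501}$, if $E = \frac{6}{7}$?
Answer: $\frac{15 i \sqrt{1685}}{7} \approx 87.962 i$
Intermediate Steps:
$E = \frac{6}{7}$ ($E = 6 \cdot \frac{1}{7} = \frac{6}{7} \approx 0.85714$)
$V{\left(Q,g \right)} = -8 - 4 Q g$ ($V{\left(Q,g \right)} = - 4 Q g - 8 = -8 - 4 Q g$)
$\sqrt{f{\left(V{\left(13,E \right)} \right)} - 10501} = \sqrt{\left(-8 - 52 \cdot \frac{6}{7}\right)^{2} - 10501} = \sqrt{\left(-8 - \frac{312}{7}\right)^{2} - 10501} = \sqrt{\left(- \frac{368}{7}\right)^{2} - 10501} = \sqrt{\frac{135424}{49} - 10501} = \sqrt{- \frac{379125}{49}} = \frac{15 i \sqrt{1685}}{7}$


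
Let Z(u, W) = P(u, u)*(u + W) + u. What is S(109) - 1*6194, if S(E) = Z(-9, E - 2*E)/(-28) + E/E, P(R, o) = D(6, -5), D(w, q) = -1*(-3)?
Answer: -173041/28 ≈ -6180.0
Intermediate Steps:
D(w, q) = 3
P(R, o) = 3
Z(u, W) = 3*W + 4*u (Z(u, W) = 3*(u + W) + u = 3*(W + u) + u = (3*W + 3*u) + u = 3*W + 4*u)
S(E) = 16/7 + 3*E/28 (S(E) = (3*(E - 2*E) + 4*(-9))/(-28) + E/E = (3*(-E) - 36)*(-1/28) + 1 = (-3*E - 36)*(-1/28) + 1 = (-36 - 3*E)*(-1/28) + 1 = (9/7 + 3*E/28) + 1 = 16/7 + 3*E/28)
S(109) - 1*6194 = (16/7 + (3/28)*109) - 1*6194 = (16/7 + 327/28) - 6194 = 391/28 - 6194 = -173041/28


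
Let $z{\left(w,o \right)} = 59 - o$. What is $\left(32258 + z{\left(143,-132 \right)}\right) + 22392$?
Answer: $54841$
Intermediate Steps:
$\left(32258 + z{\left(143,-132 \right)}\right) + 22392 = \left(32258 + \left(59 - -132\right)\right) + 22392 = \left(32258 + \left(59 + 132\right)\right) + 22392 = \left(32258 + 191\right) + 22392 = 32449 + 22392 = 54841$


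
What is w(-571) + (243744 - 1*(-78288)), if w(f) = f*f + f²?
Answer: 974114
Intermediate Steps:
w(f) = 2*f² (w(f) = f² + f² = 2*f²)
w(-571) + (243744 - 1*(-78288)) = 2*(-571)² + (243744 - 1*(-78288)) = 2*326041 + (243744 + 78288) = 652082 + 322032 = 974114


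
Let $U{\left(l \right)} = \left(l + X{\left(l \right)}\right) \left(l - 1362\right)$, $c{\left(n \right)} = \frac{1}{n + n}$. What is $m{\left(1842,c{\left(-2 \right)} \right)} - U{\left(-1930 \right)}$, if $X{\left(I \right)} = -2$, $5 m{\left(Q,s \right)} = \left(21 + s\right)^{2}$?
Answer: $- \frac{508804631}{80} \approx -6.3601 \cdot 10^{6}$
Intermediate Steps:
$c{\left(n \right)} = \frac{1}{2 n}$
$m{\left(Q,s \right)} = \frac{\left(21 + s\right)^{2}}{5}$
$U{\left(l \right)} = \left(-1362 + l\right) \left(-2 + l\right)$ ($U{\left(l \right)} = \left(l - 2\right) \left(l - 1362\right) = \left(-2 + l\right) \left(-1362 + l\right) = \left(-1362 + l\right) \left(-2 + l\right)$)
$m{\left(1842,c{\left(-2 \right)} \right)} - U{\left(-1930 \right)} = \frac{\left(21 + \frac{1}{2 \left(-2\right)}\right)^{2}}{5} - \left(2724 + \left(-1930\right)^{2} - -2632520\right) = \frac{\left(21 + \frac{1}{2} \left(- \frac{1}{2}\right)\right)^{2}}{5} - \left(2724 + 3724900 + 2632520\right) = \frac{\left(21 - \frac{1}{4}\right)^{2}}{5} - 6360144 = \frac{\left(\frac{83}{4}\right)^{2}}{5} - 6360144 = \frac{1}{5} \cdot \frac{6889}{16} - 6360144 = \frac{6889}{80} - 6360144 = - \frac{508804631}{80}$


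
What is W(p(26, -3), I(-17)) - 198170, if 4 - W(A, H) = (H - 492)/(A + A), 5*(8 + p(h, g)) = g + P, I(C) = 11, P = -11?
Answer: -21404333/108 ≈ -1.9819e+5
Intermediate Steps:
p(h, g) = -51/5 + g/5 (p(h, g) = -8 + (g - 11)/5 = -8 + (-11 + g)/5 = -8 + (-11/5 + g/5) = -51/5 + g/5)
W(A, H) = 4 - (-492 + H)/(2*A) (W(A, H) = 4 - (H - 492)/(A + A) = 4 - (-492 + H)/(2*A))
W(p(26, -3), I(-17)) - 198170 = (492 - 1*11 + 8*(-51/5 + (⅕)*(-3)))/(2*(-51/5 + (⅕)*(-3))) - 198170 = (492 - 11 + 8*(-51/5 - ⅗))/(2*(-51/5 - ⅗)) - 198170 = (492 - 11 + 8*(-54/5))/(2*(-54/5)) - 198170 = (½)*(-5/54)*(492 - 11 - 432/5) - 198170 = (½)*(-5/54)*(1973/5) - 198170 = -1973/108 - 198170 = -21404333/108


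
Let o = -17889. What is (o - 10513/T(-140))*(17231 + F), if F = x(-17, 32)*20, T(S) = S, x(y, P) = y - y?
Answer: -42973200757/140 ≈ -3.0695e+8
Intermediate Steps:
x(y, P) = 0
F = 0 (F = 0*20 = 0)
(o - 10513/T(-140))*(17231 + F) = (-17889 - 10513/(-140))*(17231 + 0) = (-17889 - 10513*(-1/140))*17231 = (-17889 + 10513/140)*17231 = -2493947/140*17231 = -42973200757/140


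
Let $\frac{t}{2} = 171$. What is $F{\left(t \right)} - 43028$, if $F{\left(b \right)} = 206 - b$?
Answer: $-43164$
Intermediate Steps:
$t = 342$ ($t = 2 \cdot 171 = 342$)
$F{\left(t \right)} - 43028 = \left(206 - 342\right) - 43028 = -136 - 43028 = -43164$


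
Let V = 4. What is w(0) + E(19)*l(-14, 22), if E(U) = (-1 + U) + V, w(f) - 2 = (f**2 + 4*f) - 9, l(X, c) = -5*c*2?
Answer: -4847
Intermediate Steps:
l(X, c) = -10*c
w(f) = -7 + f**2 + 4*f (w(f) = 2 + ((f**2 + 4*f) - 9) = 2 + (-9 + f**2 + 4*f) = -7 + f**2 + 4*f)
E(U) = 3 + U (E(U) = (-1 + U) + 4 = 3 + U)
w(0) + E(19)*l(-14, 22) = (-7 + 0**2 + 4*0) + (3 + 19)*(-10*22) = (-7 + 0 + 0) + 22*(-220) = -7 - 4840 = -4847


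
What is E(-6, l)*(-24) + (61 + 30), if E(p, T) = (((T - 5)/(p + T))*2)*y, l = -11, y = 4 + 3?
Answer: -3829/17 ≈ -225.24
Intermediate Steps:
y = 7
E(p, T) = 14*(-5 + T)/(T + p) (E(p, T) = (((T - 5)/(p + T))*2)*7 = (((-5 + T)/(T + p))*2)*7 = (2*(-5 + T)/(T + p))*7 = 14*(-5 + T)/(T + p))
E(-6, l)*(-24) + (61 + 30) = (14*(-5 - 11)/(-11 - 6))*(-24) + (61 + 30) = (14*(-16)/(-17))*(-24) + 91 = (14*(-1/17)*(-16))*(-24) + 91 = (224/17)*(-24) + 91 = -5376/17 + 91 = -3829/17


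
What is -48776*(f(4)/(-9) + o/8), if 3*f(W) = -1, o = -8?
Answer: 1268176/27 ≈ 46970.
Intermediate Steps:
f(W) = -⅓ (f(W) = (⅓)*(-1) = -⅓)
-48776*(f(4)/(-9) + o/8) = -48776*(-⅓/(-9) - 8/8) = -48776*(-⅓*(-⅑) - 8*⅛) = -48776*(1/27 - 1) = -48776*(-26/27) = 1268176/27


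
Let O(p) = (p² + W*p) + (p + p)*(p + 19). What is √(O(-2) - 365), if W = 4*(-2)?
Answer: I*√413 ≈ 20.322*I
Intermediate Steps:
W = -8
O(p) = p² - 8*p + 2*p*(19 + p) (O(p) = (p² - 8*p) + (p + p)*(p + 19) = (p² - 8*p) + (2*p)*(19 + p) = (p² - 8*p) + 2*p*(19 + p) = p² - 8*p + 2*p*(19 + p))
√(O(-2) - 365) = √(3*(-2)*(10 - 2) - 365) = √(3*(-2)*8 - 365) = √(-48 - 365) = √(-413) = I*√413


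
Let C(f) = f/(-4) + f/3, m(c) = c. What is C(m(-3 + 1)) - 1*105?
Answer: -631/6 ≈ -105.17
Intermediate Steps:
C(f) = f/12 (C(f) = f*(-1/4) + f*(1/3) = -f/4 + f/3 = f/12)
C(m(-3 + 1)) - 1*105 = (-3 + 1)/12 - 1*105 = (1/12)*(-2) - 105 = -1/6 - 105 = -631/6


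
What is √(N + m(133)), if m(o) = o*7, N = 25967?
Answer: √26898 ≈ 164.01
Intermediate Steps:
m(o) = 7*o
√(N + m(133)) = √(25967 + 7*133) = √(25967 + 931) = √26898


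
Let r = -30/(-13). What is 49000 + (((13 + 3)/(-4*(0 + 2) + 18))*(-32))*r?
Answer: 635464/13 ≈ 48882.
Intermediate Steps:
r = 30/13 (r = -30*(-1/13) = 30/13 ≈ 2.3077)
49000 + (((13 + 3)/(-4*(0 + 2) + 18))*(-32))*r = 49000 + (((13 + 3)/(-4*(0 + 2) + 18))*(-32))*(30/13) = 49000 + ((16/(-4*2 + 18))*(-32))*(30/13) = 49000 + ((16/(-8 + 18))*(-32))*(30/13) = 49000 + ((16/10)*(-32))*(30/13) = 49000 + ((16*(⅒))*(-32))*(30/13) = 49000 + ((8/5)*(-32))*(30/13) = 49000 - 256/5*30/13 = 49000 - 1536/13 = 635464/13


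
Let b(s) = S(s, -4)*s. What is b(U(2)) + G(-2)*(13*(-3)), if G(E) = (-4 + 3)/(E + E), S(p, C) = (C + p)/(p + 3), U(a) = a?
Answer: -211/20 ≈ -10.550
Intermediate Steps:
S(p, C) = (C + p)/(3 + p)
b(s) = s*(-4 + s)/(3 + s) (b(s) = ((-4 + s)/(3 + s))*s = s*(-4 + s)/(3 + s))
G(E) = -1/(2*E)
b(U(2)) + G(-2)*(13*(-3)) = 2*(-4 + 2)/(3 + 2) + (-½/(-2))*(13*(-3)) = 2*(-2)/5 - ½*(-½)*(-39) = 2*(⅕)*(-2) + (¼)*(-39) = -⅘ - 39/4 = -211/20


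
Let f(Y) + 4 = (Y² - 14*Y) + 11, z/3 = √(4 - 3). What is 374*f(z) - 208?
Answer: -9932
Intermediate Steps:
z = 3 (z = 3*√(4 - 3) = 3*√1 = 3*1 = 3)
f(Y) = 7 + Y² - 14*Y (f(Y) = -4 + ((Y² - 14*Y) + 11) = -4 + (11 + Y² - 14*Y) = 7 + Y² - 14*Y)
374*f(z) - 208 = 374*(7 + 3² - 14*3) - 208 = 374*(7 + 9 - 42) - 208 = 374*(-26) - 208 = -9724 - 208 = -9932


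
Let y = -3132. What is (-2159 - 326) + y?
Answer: -5617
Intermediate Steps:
(-2159 - 326) + y = (-2159 - 326) - 3132 = -2485 - 3132 = -5617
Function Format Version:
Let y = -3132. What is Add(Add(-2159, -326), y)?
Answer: -5617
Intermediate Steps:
Add(Add(-2159, -326), y) = Add(Add(-2159, -326), -3132) = Add(-2485, -3132) = -5617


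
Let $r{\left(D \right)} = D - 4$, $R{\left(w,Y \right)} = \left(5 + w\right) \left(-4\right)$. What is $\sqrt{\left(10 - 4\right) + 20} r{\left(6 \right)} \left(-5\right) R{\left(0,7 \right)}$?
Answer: $200 \sqrt{26} \approx 1019.8$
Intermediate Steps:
$R{\left(w,Y \right)} = -20 - 4 w$
$r{\left(D \right)} = -4 + D$ ($r{\left(D \right)} = D - 4 = -4 + D$)
$\sqrt{\left(10 - 4\right) + 20} r{\left(6 \right)} \left(-5\right) R{\left(0,7 \right)} = \sqrt{\left(10 - 4\right) + 20} \left(-4 + 6\right) \left(-5\right) \left(-20 - 0\right) = \sqrt{\left(10 - 4\right) + 20} \cdot 2 \left(-5\right) \left(-20 + 0\right) = \sqrt{6 + 20} \left(-10\right) \left(-20\right) = \sqrt{26} \left(-10\right) \left(-20\right) = - 10 \sqrt{26} \left(-20\right) = 200 \sqrt{26}$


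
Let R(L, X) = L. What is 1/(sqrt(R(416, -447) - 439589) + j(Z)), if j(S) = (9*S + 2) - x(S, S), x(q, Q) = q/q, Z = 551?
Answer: 4960/25040773 - 3*I*sqrt(48797)/25040773 ≈ 0.00019808 - 2.6465e-5*I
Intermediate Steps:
x(q, Q) = 1
j(S) = 1 + 9*S (j(S) = (9*S + 2) - 1*1 = (2 + 9*S) - 1 = 1 + 9*S)
1/(sqrt(R(416, -447) - 439589) + j(Z)) = 1/(sqrt(416 - 439589) + (1 + 9*551)) = 1/(sqrt(-439173) + (1 + 4959)) = 1/(3*I*sqrt(48797) + 4960) = 1/(4960 + 3*I*sqrt(48797))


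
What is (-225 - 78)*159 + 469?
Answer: -47708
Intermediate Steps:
(-225 - 78)*159 + 469 = -303*159 + 469 = -48177 + 469 = -47708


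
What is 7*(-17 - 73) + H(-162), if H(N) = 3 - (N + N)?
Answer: -303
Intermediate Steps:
H(N) = 3 - 2*N
7*(-17 - 73) + H(-162) = 7*(-17 - 73) + (3 - 2*(-162)) = 7*(-90) + (3 + 324) = -630 + 327 = -303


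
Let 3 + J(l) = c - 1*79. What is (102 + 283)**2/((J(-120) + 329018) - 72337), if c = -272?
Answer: 148225/256327 ≈ 0.57827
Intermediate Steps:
J(l) = -354 (J(l) = -3 + (-272 - 1*79) = -3 + (-272 - 79) = -3 - 351 = -354)
(102 + 283)**2/((J(-120) + 329018) - 72337) = (102 + 283)**2/((-354 + 329018) - 72337) = 385**2/(328664 - 72337) = 148225/256327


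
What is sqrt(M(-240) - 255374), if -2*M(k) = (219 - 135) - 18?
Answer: I*sqrt(255407) ≈ 505.38*I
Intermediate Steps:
M(k) = -33 (M(k) = -((219 - 135) - 18)/2 = -(84 - 18)/2 = -1/2*66 = -33)
sqrt(M(-240) - 255374) = sqrt(-33 - 255374) = sqrt(-255407) = I*sqrt(255407)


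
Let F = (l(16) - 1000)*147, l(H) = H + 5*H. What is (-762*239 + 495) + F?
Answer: -314511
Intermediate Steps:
l(H) = 6*H
F = -132888 (F = (6*16 - 1000)*147 = (96 - 1000)*147 = -904*147 = -132888)
(-762*239 + 495) + F = (-762*239 + 495) - 132888 = (-182118 + 495) - 132888 = -181623 - 132888 = -314511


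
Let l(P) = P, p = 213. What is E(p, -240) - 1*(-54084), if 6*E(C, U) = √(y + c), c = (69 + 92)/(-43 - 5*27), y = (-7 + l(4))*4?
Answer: 54084 + I*√408866/1068 ≈ 54084.0 + 0.59871*I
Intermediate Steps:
y = -12 (y = (-7 + 4)*4 = -3*4 = -12)
c = -161/178 (c = 161/(-43 - 135) = 161/(-178) = 161*(-1/178) = -161/178 ≈ -0.90449)
E(C, U) = I*√408866/1068 (E(C, U) = √(-12 - 161/178)/6 = √(-2297/178)/6 = (I*√408866/178)/6 = I*√408866/1068)
E(p, -240) - 1*(-54084) = I*√408866/1068 - 1*(-54084) = I*√408866/1068 + 54084 = 54084 + I*√408866/1068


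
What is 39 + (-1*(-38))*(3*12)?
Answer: 1407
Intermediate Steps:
39 + (-1*(-38))*(3*12) = 39 + 38*36 = 39 + 1368 = 1407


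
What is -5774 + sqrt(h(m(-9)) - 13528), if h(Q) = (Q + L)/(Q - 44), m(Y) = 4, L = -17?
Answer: -5774 + 21*I*sqrt(12270)/20 ≈ -5774.0 + 116.31*I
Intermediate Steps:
h(Q) = (-17 + Q)/(-44 + Q) (h(Q) = (Q - 17)/(Q - 44) = (-17 + Q)/(-44 + Q))
-5774 + sqrt(h(m(-9)) - 13528) = -5774 + sqrt((-17 + 4)/(-44 + 4) - 13528) = -5774 + sqrt(-13/(-40) - 13528) = -5774 + sqrt(-1/40*(-13) - 13528) = -5774 + sqrt(13/40 - 13528) = -5774 + sqrt(-541107/40) = -5774 + 21*I*sqrt(12270)/20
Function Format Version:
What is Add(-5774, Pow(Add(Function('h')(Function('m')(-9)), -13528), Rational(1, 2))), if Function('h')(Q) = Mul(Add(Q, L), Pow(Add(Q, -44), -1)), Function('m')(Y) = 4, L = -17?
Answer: Add(-5774, Mul(Rational(21, 20), I, Pow(12270, Rational(1, 2)))) ≈ Add(-5774.0, Mul(116.31, I))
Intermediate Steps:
Function('h')(Q) = Mul(Pow(Add(-44, Q), -1), Add(-17, Q)) (Function('h')(Q) = Mul(Add(Q, -17), Pow(Add(Q, -44), -1)) = Mul(Add(-17, Q), Pow(Add(-44, Q), -1)) = Mul(Pow(Add(-44, Q), -1), Add(-17, Q)))
Add(-5774, Pow(Add(Function('h')(Function('m')(-9)), -13528), Rational(1, 2))) = Add(-5774, Pow(Add(Mul(Pow(Add(-44, 4), -1), Add(-17, 4)), -13528), Rational(1, 2))) = Add(-5774, Pow(Add(Mul(Pow(-40, -1), -13), -13528), Rational(1, 2))) = Add(-5774, Pow(Add(Mul(Rational(-1, 40), -13), -13528), Rational(1, 2))) = Add(-5774, Pow(Add(Rational(13, 40), -13528), Rational(1, 2))) = Add(-5774, Pow(Rational(-541107, 40), Rational(1, 2))) = Add(-5774, Mul(Rational(21, 20), I, Pow(12270, Rational(1, 2))))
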